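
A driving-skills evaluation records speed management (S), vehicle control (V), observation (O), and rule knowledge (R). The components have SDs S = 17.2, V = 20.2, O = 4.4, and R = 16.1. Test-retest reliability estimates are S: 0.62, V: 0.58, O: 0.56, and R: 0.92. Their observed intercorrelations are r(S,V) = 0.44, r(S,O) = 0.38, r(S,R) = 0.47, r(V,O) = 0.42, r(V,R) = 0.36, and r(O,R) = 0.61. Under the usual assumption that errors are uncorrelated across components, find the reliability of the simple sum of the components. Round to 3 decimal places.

Var(S+V+O+R) = 17.2² + 20.2² + 4.4² + 16.1² + 2·[17.2·20.2·0.44 + 17.2·4.4·0.38 + 17.2·16.1·0.47 + 20.2·4.4·0.42 + 20.2·16.1·0.36 + 4.4·16.1·0.61] = 982.45 + 1018.81 = 2001.26.
Because errors are independent across components, Cov(Tᵢ,Tⱼ) = Cov(Xᵢ,Xⱼ); the off-diagonal part of the true-score variance is the same as above.
True-score variance = [17.2²·0.62 + 20.2²·0.58 + 4.4²·0.56 + 16.1²·0.92] + 1018.81 = 669.399 + 1018.81 = 1688.21.
Reliability = 1688.21 / 2001.26 = 0.844.

0.844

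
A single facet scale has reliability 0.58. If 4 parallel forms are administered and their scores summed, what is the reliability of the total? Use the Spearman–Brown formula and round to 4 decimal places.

ρ_k = kρ / (1 + (k−1)ρ) = 4·0.58 / (1 + 3·0.58) = 2.320 / 2.740 = 0.8467.

0.8467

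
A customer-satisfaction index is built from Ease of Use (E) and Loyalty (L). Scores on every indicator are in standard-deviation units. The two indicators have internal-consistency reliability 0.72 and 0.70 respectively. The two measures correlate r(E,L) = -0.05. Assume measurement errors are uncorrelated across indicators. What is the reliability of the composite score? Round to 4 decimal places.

Var(E+L) = 2 + 2·[(-0.05)] = 2 − 0.1 = 1.9.
Under uncorrelated errors the observed covariances equal the true-score covariances, so only the own-variance terms attenuate.
True-score variance = [0.72 + 0.70] − 0.1 = 1.42 − 0.1 = 1.32.
Reliability = 1.32 / 1.9 = 0.6947.

0.6947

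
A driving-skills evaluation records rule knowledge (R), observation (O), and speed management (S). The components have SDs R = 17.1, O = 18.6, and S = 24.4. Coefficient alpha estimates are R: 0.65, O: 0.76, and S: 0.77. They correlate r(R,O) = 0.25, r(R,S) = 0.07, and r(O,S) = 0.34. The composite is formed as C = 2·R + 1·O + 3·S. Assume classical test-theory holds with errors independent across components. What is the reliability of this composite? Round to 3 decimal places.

0.796

Var(C) = 2²·17.1² + 18.6² + 3²·24.4² + 2·[2·17.1·18.6·0.25 + 6·17.1·24.4·0.07 + 3·18.6·24.4·0.34] = 6873.84 + 1594.38 = 8468.22.
Under uncorrelated errors the observed covariances equal the true-score covariances, so only the own-variance terms attenuate.
True-score variance = [2²·17.1²·0.65 + 18.6²·0.76 + 3²·24.4²·0.77] + 1594.38 = 5149.04 + 1594.38 = 6743.42.
Reliability = 6743.42 / 8468.22 = 0.796.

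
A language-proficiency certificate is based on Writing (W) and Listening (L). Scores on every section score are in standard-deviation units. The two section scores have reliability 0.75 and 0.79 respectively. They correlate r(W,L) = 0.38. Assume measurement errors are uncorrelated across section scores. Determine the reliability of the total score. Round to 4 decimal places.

Var(W+L) = 2 + 2·[0.38] = 2 + 0.76 = 2.76.
With uncorrelated errors the cross-covariances are all true-score covariance, so they carry over unchanged; only the diagonal terms shrink to ρᵢσᵢ².
True-score variance = [0.75 + 0.79] + 0.76 = 1.54 + 0.76 = 2.3.
Reliability = 2.3 / 2.76 = 0.8333.

0.8333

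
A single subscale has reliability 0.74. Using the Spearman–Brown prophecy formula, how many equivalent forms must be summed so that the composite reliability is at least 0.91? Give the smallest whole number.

k ≥ ρ*(1−ρ₁)/(ρ₁(1−ρ*)) = 0.91·0.26 / (0.74·0.09) = 3.553.
Smallest integer k = 4.

4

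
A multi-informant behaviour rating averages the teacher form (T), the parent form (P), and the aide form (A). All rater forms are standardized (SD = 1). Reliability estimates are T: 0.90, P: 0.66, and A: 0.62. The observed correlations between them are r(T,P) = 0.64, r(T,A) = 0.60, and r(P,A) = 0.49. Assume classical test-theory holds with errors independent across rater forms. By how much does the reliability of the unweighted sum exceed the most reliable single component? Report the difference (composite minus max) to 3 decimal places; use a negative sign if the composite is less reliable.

-0.027

Var(sum) = 3 + 3.46 = 6.46; true-score variance = 2.18 + 3.46 = 5.64; composite reliability = 0.8731.
Max component reliability = 0.9000.
Difference = 0.8731 − 0.9000 = -0.027.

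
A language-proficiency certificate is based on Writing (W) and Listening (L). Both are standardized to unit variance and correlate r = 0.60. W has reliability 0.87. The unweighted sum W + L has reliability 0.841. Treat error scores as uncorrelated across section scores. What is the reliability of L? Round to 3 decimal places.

0.621

Var(W+L) = 2 + 2·0.60 = 3.200.
True-score variance = ρ_W + ρ_L + 2·0.60, so 0.841 = (0.87 + ρ_L + 1.20) / 3.200.
ρ_L = 0.841·3.200 − 0.87 − 1.20 = 0.621.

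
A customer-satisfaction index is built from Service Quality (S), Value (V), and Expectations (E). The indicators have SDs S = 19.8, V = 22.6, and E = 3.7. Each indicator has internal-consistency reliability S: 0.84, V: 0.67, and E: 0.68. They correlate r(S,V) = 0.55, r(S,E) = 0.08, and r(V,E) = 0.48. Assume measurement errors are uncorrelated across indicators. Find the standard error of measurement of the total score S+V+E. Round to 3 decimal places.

Var(total) = 916.49 + 584.225 = 1500.71.
True-score variance = 680.832 + 584.225 = 1265.06, so reliability = 0.8430.
Error variance = 1500.71 − 1265.06 = 235.658; SEM = √235.658 = 15.351.

15.351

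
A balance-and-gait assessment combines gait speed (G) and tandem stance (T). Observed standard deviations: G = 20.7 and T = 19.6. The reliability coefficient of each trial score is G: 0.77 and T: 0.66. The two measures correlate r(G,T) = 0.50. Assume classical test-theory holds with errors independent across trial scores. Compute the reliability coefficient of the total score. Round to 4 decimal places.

Var(G+T) = 20.7² + 19.6² + 2·[20.7·19.6·0.50] = 812.65 + 405.72 = 1218.37.
Under uncorrelated errors the observed covariances equal the true-score covariances, so only the own-variance terms attenuate.
True-score variance = [20.7²·0.77 + 19.6²·0.66] + 405.72 = 583.483 + 405.72 = 989.203.
Reliability = 989.203 / 1218.37 = 0.8119.

0.8119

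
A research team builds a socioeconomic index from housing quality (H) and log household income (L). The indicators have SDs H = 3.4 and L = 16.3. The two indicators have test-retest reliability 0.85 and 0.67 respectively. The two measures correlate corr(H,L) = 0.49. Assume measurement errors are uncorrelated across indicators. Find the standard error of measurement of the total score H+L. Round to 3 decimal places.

Var(total) = 277.25 + 54.3116 = 331.562.
True-score variance = 187.838 + 54.3116 = 242.15, so reliability = 0.7303.
Error variance = 331.562 − 242.15 = 89.4117; SEM = √89.4117 = 9.456.

9.456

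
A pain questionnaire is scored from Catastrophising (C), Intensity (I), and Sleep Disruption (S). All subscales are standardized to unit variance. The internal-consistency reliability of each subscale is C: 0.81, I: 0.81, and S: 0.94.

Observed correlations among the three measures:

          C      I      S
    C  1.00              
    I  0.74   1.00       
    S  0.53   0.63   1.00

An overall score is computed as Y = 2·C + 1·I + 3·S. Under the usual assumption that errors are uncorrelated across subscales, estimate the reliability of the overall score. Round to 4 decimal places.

Var(Y) = 2² + 1 + 3² + 2·[2·0.74 + 6·0.53 + 3·0.63] = 14 + 13.1 = 27.1.
Under uncorrelated errors the observed covariances equal the true-score covariances, so only the own-variance terms attenuate.
True-score variance = [2²·0.81 + 0.81 + 3²·0.94] + 13.1 = 12.51 + 13.1 = 25.61.
Reliability = 25.61 / 27.1 = 0.9450.

0.9450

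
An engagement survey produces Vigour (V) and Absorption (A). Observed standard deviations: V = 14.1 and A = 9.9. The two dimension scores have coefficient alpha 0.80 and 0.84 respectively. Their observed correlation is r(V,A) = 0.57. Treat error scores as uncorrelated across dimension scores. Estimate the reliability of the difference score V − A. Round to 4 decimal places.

Var(V−A) = 14.1² + 9.9² − 2·14.1·9.9·0.57 = 296.82 − 159.133 = 137.687.
Under uncorrelated errors the observed covariances equal the true-score covariances, so only the own-variance terms attenuate.
True-score variance = [14.1²·0.80 + 9.9²·0.84] − 159.133 = 241.376 − 159.133 = 82.2438.
Reliability = 82.2438 / 137.687 = 0.5973.

0.5973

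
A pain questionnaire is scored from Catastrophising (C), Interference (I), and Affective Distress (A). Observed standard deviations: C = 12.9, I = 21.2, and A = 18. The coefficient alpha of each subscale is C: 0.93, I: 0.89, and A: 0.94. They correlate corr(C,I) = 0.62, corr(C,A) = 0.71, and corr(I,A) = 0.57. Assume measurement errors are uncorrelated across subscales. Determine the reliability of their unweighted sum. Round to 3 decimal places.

0.961

Var(C+I+A) = 12.9² + 21.2² + 18² + 2·[12.9·21.2·0.62 + 12.9·18·0.71 + 21.2·18·0.57] = 939.85 + 1103.86 = 2043.71.
With uncorrelated errors the cross-covariances are all true-score covariance, so they carry over unchanged; only the diagonal terms shrink to ρᵢσᵢ².
True-score variance = [12.9²·0.93 + 21.2²·0.89 + 18²·0.94] + 1103.86 = 859.323 + 1103.86 = 1963.19.
Reliability = 1963.19 / 2043.71 = 0.961.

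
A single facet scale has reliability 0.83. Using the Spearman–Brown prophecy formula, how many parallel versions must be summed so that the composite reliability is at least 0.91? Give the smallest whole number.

k ≥ ρ*(1−ρ₁)/(ρ₁(1−ρ*)) = 0.91·0.17 / (0.83·0.09) = 2.071.
Smallest integer k = 3.

3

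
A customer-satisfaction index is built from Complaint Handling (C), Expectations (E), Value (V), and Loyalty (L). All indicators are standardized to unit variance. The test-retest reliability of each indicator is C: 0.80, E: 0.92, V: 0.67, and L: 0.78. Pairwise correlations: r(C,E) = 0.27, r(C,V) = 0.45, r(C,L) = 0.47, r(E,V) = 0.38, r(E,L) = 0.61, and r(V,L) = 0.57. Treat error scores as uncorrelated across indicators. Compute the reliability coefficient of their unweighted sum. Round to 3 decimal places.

0.913

Var(C+E+V+L) = 4 + 2·[0.27 + 0.45 + 0.47 + 0.38 + 0.61 + 0.57] = 4 + 5.5 = 9.5.
Because errors are independent across components, Cov(Tᵢ,Tⱼ) = Cov(Xᵢ,Xⱼ); the off-diagonal part of the true-score variance is the same as above.
True-score variance = [0.80 + 0.92 + 0.67 + 0.78] + 5.5 = 3.17 + 5.5 = 8.67.
Reliability = 8.67 / 9.5 = 0.913.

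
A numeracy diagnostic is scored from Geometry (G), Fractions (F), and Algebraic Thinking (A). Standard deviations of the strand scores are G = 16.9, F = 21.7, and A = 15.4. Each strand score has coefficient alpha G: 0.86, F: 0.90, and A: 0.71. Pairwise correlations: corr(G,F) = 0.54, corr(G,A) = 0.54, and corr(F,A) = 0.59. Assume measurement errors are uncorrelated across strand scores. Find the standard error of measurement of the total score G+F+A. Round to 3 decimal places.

12.484

Var(total) = 993.66 + 1071.48 = 2065.14.
True-score variance = 837.809 + 1071.48 = 1909.29, so reliability = 0.9245.
Error variance = 2065.14 − 1909.29 = 155.851; SEM = √155.851 = 12.484.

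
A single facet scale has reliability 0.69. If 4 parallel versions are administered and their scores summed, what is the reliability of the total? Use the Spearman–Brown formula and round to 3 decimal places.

0.899

ρ_k = kρ / (1 + (k−1)ρ) = 4·0.69 / (1 + 3·0.69) = 2.760 / 3.070 = 0.899.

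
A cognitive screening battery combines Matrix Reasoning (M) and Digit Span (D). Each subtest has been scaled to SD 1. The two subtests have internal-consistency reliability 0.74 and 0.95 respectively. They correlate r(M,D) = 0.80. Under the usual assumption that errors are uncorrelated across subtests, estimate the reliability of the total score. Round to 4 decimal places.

0.9139

Var(M+D) = 2 + 2·[0.80] = 2 + 1.6 = 3.6.
With uncorrelated errors the cross-covariances are all true-score covariance, so they carry over unchanged; only the diagonal terms shrink to ρᵢσᵢ².
True-score variance = [0.74 + 0.95] + 1.6 = 1.69 + 1.6 = 3.29.
Reliability = 3.29 / 3.6 = 0.9139.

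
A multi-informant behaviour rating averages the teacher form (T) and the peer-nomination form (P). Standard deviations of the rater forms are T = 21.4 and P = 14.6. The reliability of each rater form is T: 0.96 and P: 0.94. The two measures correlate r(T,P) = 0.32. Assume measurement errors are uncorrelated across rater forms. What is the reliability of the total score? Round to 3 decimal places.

0.964

Var(T+P) = 21.4² + 14.6² + 2·[21.4·14.6·0.32] = 671.12 + 199.962 = 871.082.
Under uncorrelated errors the observed covariances equal the true-score covariances, so only the own-variance terms attenuate.
True-score variance = [21.4²·0.96 + 14.6²·0.94] + 199.962 = 640.012 + 199.962 = 839.974.
Reliability = 839.974 / 871.082 = 0.964.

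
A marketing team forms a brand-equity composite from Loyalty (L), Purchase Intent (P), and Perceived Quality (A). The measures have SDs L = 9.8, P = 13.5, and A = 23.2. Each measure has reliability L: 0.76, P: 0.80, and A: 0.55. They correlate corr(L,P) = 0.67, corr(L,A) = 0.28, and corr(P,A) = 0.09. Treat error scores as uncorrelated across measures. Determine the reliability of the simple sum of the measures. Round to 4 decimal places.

Var(L+P+A) = 9.8² + 13.5² + 23.2² + 2·[9.8·13.5·0.67 + 9.8·23.2·0.28 + 13.5·23.2·0.09] = 816.53 + 360.98 = 1177.51.
With uncorrelated errors the cross-covariances are all true-score covariance, so they carry over unchanged; only the diagonal terms shrink to ρᵢσᵢ².
True-score variance = [9.8²·0.76 + 13.5²·0.80 + 23.2²·0.55] + 360.98 = 514.822 + 360.98 = 875.802.
Reliability = 875.802 / 1177.51 = 0.7438.

0.7438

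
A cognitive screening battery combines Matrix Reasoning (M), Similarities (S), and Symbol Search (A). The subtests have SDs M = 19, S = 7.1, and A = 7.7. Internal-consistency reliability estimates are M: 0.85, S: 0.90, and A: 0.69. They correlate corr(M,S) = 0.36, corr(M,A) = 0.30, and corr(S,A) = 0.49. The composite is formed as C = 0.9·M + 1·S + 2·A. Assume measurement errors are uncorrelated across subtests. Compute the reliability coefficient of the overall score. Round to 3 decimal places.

0.869

Var(C) = 0.9²·19² + 7.1² + 2²·7.7² + 2·[0.9·19·7.1·0.36 + 1.8·19·7.7·0.30 + 2·7.1·7.7·0.49] = 579.98 + 352.572 = 932.552.
With uncorrelated errors the cross-covariances are all true-score covariance, so they carry over unchanged; only the diagonal terms shrink to ρᵢσᵢ².
True-score variance = [0.9²·19²·0.85 + 7.1²·0.90 + 2²·7.7²·0.69] + 352.572 = 457.558 + 352.572 = 810.13.
Reliability = 810.13 / 932.552 = 0.869.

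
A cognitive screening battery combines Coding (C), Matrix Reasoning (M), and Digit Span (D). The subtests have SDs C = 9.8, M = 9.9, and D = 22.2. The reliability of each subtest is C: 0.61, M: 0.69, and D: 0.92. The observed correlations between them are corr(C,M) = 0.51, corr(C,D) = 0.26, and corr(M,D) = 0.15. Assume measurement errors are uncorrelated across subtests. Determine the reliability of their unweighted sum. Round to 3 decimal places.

Var(C+M+D) = 9.8² + 9.9² + 22.2² + 2·[9.8·9.9·0.51 + 9.8·22.2·0.26 + 9.9·22.2·0.15] = 686.89 + 278.026 = 964.916.
With uncorrelated errors the cross-covariances are all true-score covariance, so they carry over unchanged; only the diagonal terms shrink to ρᵢσᵢ².
True-score variance = [9.8²·0.61 + 9.9²·0.69 + 22.2²·0.92] + 278.026 = 579.624 + 278.026 = 857.65.
Reliability = 857.65 / 964.916 = 0.889.

0.889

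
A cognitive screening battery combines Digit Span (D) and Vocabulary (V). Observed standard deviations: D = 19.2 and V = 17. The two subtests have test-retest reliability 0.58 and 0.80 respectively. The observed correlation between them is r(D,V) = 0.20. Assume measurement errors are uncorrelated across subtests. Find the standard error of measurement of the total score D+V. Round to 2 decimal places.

Var(total) = 657.64 + 130.56 = 788.2.
True-score variance = 445.011 + 130.56 = 575.571, so reliability = 0.7302.
Error variance = 788.2 − 575.571 = 212.629; SEM = √212.629 = 14.58.

14.58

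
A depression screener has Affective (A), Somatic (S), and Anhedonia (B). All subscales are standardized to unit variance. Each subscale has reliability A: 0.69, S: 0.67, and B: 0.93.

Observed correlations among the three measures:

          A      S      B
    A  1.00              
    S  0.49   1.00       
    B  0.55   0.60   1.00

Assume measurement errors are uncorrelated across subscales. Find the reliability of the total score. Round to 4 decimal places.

Var(A+S+B) = 3 + 2·[0.49 + 0.55 + 0.60] = 3 + 3.28 = 6.28.
Under uncorrelated errors the observed covariances equal the true-score covariances, so only the own-variance terms attenuate.
True-score variance = [0.69 + 0.67 + 0.93] + 3.28 = 2.29 + 3.28 = 5.57.
Reliability = 5.57 / 6.28 = 0.8869.

0.8869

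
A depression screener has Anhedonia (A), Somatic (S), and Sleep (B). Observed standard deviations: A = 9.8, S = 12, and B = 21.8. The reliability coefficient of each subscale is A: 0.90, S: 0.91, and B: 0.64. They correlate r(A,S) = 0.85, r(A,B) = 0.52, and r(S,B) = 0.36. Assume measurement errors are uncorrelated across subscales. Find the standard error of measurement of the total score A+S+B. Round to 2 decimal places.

Var(total) = 715.28 + 610.458 = 1325.74.
True-score variance = 521.63 + 610.458 = 1132.09, so reliability = 0.8539.
Error variance = 1325.74 − 1132.09 = 193.65; SEM = √193.65 = 13.92.

13.92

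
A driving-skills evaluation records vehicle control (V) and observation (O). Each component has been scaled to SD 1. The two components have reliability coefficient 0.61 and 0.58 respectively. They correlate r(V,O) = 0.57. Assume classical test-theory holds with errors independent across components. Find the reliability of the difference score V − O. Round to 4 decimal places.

Var(V−O) = 1 + 1 − 2·0.57 = 2 − 1.14 = 0.86.
Because errors are independent across components, Cov(Tᵢ,Tⱼ) = Cov(Xᵢ,Xⱼ); the off-diagonal part of the true-score variance is the same as above.
True-score variance = [0.61 + 0.58] − 1.14 = 1.19 − 1.14 = 0.05.
Reliability = 0.05 / 0.86 = 0.0581.

0.0581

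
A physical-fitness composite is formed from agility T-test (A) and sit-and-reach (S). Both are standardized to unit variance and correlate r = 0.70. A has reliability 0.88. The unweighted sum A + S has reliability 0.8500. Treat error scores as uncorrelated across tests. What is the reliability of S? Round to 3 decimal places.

Var(A+S) = 2 + 2·0.70 = 3.400.
True-score variance = ρ_A + ρ_S + 2·0.70, so 0.8500 = (0.88 + ρ_S + 1.40) / 3.400.
ρ_S = 0.8500·3.400 − 0.88 − 1.40 = 0.610.

0.610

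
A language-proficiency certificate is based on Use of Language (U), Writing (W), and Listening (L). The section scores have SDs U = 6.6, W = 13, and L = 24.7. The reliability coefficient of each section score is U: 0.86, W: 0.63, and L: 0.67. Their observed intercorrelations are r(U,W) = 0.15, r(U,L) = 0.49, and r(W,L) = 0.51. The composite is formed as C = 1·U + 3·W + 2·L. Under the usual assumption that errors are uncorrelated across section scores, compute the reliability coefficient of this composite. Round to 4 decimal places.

Var(C) = 6.6² + 3²·13² + 2²·24.7² + 2·[3·6.6·13·0.15 + 2·6.6·24.7·0.49 + 6·13·24.7·0.51] = 4004.92 + 2361.87 = 6366.79.
With uncorrelated errors the cross-covariances are all true-score covariance, so they carry over unchanged; only the diagonal terms shrink to ρᵢσᵢ².
True-score variance = [6.6²·0.86 + 3²·13²·0.63 + 2²·24.7²·0.67] + 2361.87 = 2630.73 + 2361.87 = 4992.6.
Reliability = 4992.6 / 6366.79 = 0.7842.

0.7842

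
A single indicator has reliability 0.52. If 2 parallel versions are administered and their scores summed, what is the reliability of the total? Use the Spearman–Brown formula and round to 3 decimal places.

ρ_k = kρ / (1 + (k−1)ρ) = 2·0.52 / (1 + 1·0.52) = 1.040 / 1.520 = 0.684.

0.684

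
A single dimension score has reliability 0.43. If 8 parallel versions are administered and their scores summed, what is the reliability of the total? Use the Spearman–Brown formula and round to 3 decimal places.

0.858

ρ_k = kρ / (1 + (k−1)ρ) = 8·0.43 / (1 + 7·0.43) = 3.440 / 4.010 = 0.858.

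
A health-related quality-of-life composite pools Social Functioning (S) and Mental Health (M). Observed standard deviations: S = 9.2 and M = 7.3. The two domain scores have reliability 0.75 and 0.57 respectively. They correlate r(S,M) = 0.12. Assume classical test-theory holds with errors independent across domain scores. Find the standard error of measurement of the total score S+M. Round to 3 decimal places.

Var(total) = 137.93 + 16.1184 = 154.048.
True-score variance = 93.8553 + 16.1184 = 109.974, so reliability = 0.7139.
Error variance = 154.048 − 109.974 = 44.0747; SEM = √44.0747 = 6.639.

6.639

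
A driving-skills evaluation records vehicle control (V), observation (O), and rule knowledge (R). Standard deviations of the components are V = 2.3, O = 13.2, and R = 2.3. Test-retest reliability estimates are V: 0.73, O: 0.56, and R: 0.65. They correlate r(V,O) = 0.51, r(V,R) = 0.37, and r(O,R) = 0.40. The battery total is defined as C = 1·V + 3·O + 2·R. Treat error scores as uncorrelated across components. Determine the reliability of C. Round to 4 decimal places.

Var(C) = 2.3² + 3²·13.2² + 2²·2.3² + 2·[3·2.3·13.2·0.51 + 2·2.3·2.3·0.37 + 6·13.2·2.3·0.40] = 1594.61 + 246.459 = 1841.07.
Under uncorrelated errors the observed covariances equal the true-score covariances, so only the own-variance terms attenuate.
True-score variance = [2.3²·0.73 + 3²·13.2²·0.56 + 2²·2.3²·0.65] + 246.459 = 895.785 + 246.459 = 1142.24.
Reliability = 1142.24 / 1841.07 = 0.6204.

0.6204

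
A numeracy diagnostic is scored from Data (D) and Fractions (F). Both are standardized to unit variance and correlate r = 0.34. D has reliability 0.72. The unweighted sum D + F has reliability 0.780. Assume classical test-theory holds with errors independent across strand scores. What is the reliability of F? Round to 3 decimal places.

Var(D+F) = 2 + 2·0.34 = 2.680.
True-score variance = ρ_D + ρ_F + 2·0.34, so 0.780 = (0.72 + ρ_F + 0.68) / 2.680.
ρ_F = 0.780·2.680 − 0.72 − 0.68 = 0.690.

0.690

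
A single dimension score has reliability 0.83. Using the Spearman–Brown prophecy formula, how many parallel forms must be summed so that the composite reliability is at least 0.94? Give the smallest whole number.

4

k ≥ ρ*(1−ρ₁)/(ρ₁(1−ρ*)) = 0.94·0.17 / (0.83·0.06) = 3.209.
Smallest integer k = 4.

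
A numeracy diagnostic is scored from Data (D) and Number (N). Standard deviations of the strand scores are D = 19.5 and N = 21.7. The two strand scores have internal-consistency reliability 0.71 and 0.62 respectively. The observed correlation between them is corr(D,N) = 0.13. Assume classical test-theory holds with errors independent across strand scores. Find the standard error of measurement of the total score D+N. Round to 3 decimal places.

Var(total) = 851.14 + 110.019 = 961.159.
True-score variance = 561.929 + 110.019 = 671.948, so reliability = 0.6991.
Error variance = 961.159 − 671.948 = 289.211; SEM = √289.211 = 17.006.

17.006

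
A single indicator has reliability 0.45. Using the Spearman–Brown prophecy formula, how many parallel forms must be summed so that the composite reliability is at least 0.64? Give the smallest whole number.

3

k ≥ ρ*(1−ρ₁)/(ρ₁(1−ρ*)) = 0.64·0.55 / (0.45·0.36) = 2.173.
Smallest integer k = 3.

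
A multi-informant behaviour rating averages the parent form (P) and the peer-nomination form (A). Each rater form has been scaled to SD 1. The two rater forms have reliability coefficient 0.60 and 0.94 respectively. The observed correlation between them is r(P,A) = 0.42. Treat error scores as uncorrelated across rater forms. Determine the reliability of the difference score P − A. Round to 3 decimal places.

0.603

Var(P−A) = 1 + 1 − 2·0.42 = 2 − 0.84 = 1.16.
Because errors are independent across components, Cov(Tᵢ,Tⱼ) = Cov(Xᵢ,Xⱼ); the off-diagonal part of the true-score variance is the same as above.
True-score variance = [0.60 + 0.94] − 0.84 = 1.54 − 0.84 = 0.7.
Reliability = 0.7 / 1.16 = 0.603.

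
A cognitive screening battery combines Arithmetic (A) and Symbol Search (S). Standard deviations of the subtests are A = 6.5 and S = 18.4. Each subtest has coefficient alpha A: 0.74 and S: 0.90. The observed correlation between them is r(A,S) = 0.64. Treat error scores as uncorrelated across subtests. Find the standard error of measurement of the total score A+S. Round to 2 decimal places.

Var(total) = 380.81 + 153.088 = 533.898.
True-score variance = 335.969 + 153.088 = 489.057, so reliability = 0.9160.
Error variance = 533.898 − 489.057 = 44.841; SEM = √44.841 = 6.70.

6.70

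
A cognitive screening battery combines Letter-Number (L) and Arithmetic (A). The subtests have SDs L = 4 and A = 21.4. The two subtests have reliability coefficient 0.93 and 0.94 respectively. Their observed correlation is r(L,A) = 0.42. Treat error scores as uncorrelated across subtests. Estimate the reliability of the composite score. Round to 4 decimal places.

0.9476

Var(L+A) = 4² + 21.4² + 2·[4·21.4·0.42] = 473.96 + 71.904 = 545.864.
With uncorrelated errors the cross-covariances are all true-score covariance, so they carry over unchanged; only the diagonal terms shrink to ρᵢσᵢ².
True-score variance = [4²·0.93 + 21.4²·0.94] + 71.904 = 445.362 + 71.904 = 517.266.
Reliability = 517.266 / 545.864 = 0.9476.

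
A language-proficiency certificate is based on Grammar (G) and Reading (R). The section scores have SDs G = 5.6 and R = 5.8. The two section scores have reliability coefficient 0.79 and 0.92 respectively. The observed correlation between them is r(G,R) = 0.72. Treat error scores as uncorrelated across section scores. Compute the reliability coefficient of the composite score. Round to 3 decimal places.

Var(G+R) = 5.6² + 5.8² + 2·[5.6·5.8·0.72] = 65 + 46.7712 = 111.771.
Under uncorrelated errors the observed covariances equal the true-score covariances, so only the own-variance terms attenuate.
True-score variance = [5.6²·0.79 + 5.8²·0.92] + 46.7712 = 55.7232 + 46.7712 = 102.494.
Reliability = 102.494 / 111.771 = 0.917.

0.917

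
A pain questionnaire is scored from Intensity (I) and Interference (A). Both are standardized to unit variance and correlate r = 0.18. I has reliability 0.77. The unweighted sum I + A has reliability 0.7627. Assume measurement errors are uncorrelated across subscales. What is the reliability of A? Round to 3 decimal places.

0.670

Var(I+A) = 2 + 2·0.18 = 2.360.
True-score variance = ρ_I + ρ_A + 2·0.18, so 0.7627 = (0.77 + ρ_A + 0.36) / 2.360.
ρ_A = 0.7627·2.360 − 0.77 − 0.36 = 0.670.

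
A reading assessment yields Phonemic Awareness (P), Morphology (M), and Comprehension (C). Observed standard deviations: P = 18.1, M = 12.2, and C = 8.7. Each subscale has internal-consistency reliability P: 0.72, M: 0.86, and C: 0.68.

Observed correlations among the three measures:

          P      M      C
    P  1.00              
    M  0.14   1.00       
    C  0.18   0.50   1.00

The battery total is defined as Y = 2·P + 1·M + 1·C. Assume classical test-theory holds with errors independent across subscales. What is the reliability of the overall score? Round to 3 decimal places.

0.781

Var(Y) = 2²·18.1² + 12.2² + 8.7² + 2·[2·18.1·12.2·0.14 + 2·18.1·8.7·0.18 + 12.2·8.7·0.50] = 1534.97 + 343.178 = 1878.15.
Under uncorrelated errors the observed covariances equal the true-score covariances, so only the own-variance terms attenuate.
True-score variance = [2²·18.1²·0.72 + 12.2²·0.86 + 8.7²·0.68] + 343.178 = 1122.99 + 343.178 = 1466.17.
Reliability = 1466.17 / 1878.15 = 0.781.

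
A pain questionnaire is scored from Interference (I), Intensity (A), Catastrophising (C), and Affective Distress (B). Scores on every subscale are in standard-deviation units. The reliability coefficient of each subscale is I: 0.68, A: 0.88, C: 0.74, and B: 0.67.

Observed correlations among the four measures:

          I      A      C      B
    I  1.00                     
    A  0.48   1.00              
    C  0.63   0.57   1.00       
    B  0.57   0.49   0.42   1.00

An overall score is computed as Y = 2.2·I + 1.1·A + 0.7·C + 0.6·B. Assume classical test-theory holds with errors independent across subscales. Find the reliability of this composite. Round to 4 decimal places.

0.8666

Var(Y) = 2.2² + 1.1² + 0.7² + 0.6² + 2·[2.42·0.48 + 1.54·0.63 + 1.32·0.57 + 0.77·0.57 + 0.66·0.49 + 0.42·0.42] = 6.9 + 7.6458 = 14.5458.
Because errors are independent across components, Cov(Tᵢ,Tⱼ) = Cov(Xᵢ,Xⱼ); the off-diagonal part of the true-score variance is the same as above.
True-score variance = [2.2²·0.68 + 1.1²·0.88 + 0.7²·0.74 + 0.6²·0.67] + 7.6458 = 4.9598 + 7.6458 = 12.6056.
Reliability = 12.6056 / 14.5458 = 0.8666.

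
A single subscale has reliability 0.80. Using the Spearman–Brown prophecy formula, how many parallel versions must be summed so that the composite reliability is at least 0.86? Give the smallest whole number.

k ≥ ρ*(1−ρ₁)/(ρ₁(1−ρ*)) = 0.86·0.20 / (0.80·0.14) = 1.536.
Smallest integer k = 2.

2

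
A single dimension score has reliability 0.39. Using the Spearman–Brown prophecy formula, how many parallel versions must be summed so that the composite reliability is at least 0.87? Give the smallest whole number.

k ≥ ρ*(1−ρ₁)/(ρ₁(1−ρ*)) = 0.87·0.61 / (0.39·0.13) = 10.467.
Smallest integer k = 11.

11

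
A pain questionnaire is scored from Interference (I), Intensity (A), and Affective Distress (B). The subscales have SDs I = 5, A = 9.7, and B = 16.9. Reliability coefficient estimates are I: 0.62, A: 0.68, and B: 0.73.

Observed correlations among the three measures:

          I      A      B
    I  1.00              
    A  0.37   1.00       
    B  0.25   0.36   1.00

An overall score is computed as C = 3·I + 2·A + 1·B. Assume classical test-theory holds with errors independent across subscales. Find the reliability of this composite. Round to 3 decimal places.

0.807

Var(C) = 3²·5² + 2²·9.7² + 16.9² + 2·[6·5·9.7·0.37 + 3·5·16.9·0.25 + 2·9.7·16.9·0.36] = 886.97 + 578.149 = 1465.12.
Under uncorrelated errors the observed covariances equal the true-score covariances, so only the own-variance terms attenuate.
True-score variance = [3²·5²·0.62 + 2²·9.7²·0.68 + 16.9²·0.73] + 578.149 = 603.92 + 578.149 = 1182.07.
Reliability = 1182.07 / 1465.12 = 0.807.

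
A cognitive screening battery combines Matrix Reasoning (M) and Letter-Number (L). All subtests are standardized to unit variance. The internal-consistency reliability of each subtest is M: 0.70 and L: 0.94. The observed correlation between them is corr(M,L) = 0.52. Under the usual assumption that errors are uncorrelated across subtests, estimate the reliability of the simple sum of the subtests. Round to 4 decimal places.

Var(M+L) = 2 + 2·[0.52] = 2 + 1.04 = 3.04.
Under uncorrelated errors the observed covariances equal the true-score covariances, so only the own-variance terms attenuate.
True-score variance = [0.70 + 0.94] + 1.04 = 1.64 + 1.04 = 2.68.
Reliability = 2.68 / 3.04 = 0.8816.

0.8816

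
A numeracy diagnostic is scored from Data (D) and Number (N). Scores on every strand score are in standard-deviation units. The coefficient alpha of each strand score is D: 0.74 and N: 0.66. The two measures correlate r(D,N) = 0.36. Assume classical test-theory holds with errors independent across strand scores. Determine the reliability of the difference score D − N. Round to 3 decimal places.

0.531

Var(D−N) = 1 + 1 − 2·0.36 = 2 − 0.72 = 1.28.
Under uncorrelated errors the observed covariances equal the true-score covariances, so only the own-variance terms attenuate.
True-score variance = [0.74 + 0.66] − 0.72 = 1.4 − 0.72 = 0.68.
Reliability = 0.68 / 1.28 = 0.531.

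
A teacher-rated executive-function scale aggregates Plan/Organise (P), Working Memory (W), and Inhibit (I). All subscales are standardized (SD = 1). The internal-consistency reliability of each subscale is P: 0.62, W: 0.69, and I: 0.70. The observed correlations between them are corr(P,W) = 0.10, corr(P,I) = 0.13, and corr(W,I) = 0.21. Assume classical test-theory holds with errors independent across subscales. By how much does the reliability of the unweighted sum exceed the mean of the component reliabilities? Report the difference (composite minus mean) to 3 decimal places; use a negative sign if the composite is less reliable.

Var(sum) = 3 + 0.88 = 3.88; true-score variance = 2.01 + 0.88 = 2.89; composite reliability = 0.7448.
Mean component reliability = 0.6700.
Difference = 0.7448 − 0.6700 = 0.075.

0.075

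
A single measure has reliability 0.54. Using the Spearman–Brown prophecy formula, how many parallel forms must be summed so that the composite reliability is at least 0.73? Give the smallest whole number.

3

k ≥ ρ*(1−ρ₁)/(ρ₁(1−ρ*)) = 0.73·0.46 / (0.54·0.27) = 2.303.
Smallest integer k = 3.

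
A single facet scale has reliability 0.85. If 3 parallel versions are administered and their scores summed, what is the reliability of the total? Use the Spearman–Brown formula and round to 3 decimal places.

ρ_k = kρ / (1 + (k−1)ρ) = 3·0.85 / (1 + 2·0.85) = 2.550 / 2.700 = 0.944.

0.944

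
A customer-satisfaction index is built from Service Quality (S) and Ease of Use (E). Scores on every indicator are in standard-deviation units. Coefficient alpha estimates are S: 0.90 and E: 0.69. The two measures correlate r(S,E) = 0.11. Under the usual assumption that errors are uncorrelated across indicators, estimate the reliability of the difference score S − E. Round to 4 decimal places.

Var(S−E) = 1 + 1 − 2·0.11 = 2 − 0.22 = 1.78.
Because errors are independent across components, Cov(Tᵢ,Tⱼ) = Cov(Xᵢ,Xⱼ); the off-diagonal part of the true-score variance is the same as above.
True-score variance = [0.90 + 0.69] − 0.22 = 1.59 − 0.22 = 1.37.
Reliability = 1.37 / 1.78 = 0.7697.

0.7697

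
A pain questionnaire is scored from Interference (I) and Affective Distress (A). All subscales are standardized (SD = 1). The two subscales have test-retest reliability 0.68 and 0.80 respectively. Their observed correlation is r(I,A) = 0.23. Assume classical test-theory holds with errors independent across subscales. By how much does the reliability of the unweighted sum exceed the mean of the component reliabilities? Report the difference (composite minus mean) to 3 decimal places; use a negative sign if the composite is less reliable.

0.049

Var(sum) = 2 + 0.46 = 2.46; true-score variance = 1.48 + 0.46 = 1.94; composite reliability = 0.7886.
Mean component reliability = 0.7400.
Difference = 0.7886 − 0.7400 = 0.049.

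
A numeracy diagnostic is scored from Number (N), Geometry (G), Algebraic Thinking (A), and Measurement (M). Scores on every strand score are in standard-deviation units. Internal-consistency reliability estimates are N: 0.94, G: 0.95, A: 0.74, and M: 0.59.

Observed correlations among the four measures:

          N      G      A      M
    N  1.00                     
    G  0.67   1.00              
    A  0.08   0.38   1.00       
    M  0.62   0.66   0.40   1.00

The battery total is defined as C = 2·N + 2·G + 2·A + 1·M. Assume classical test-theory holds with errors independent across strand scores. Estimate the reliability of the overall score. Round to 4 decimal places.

Var(C) = 2² + 2² + 2² + 1 + 2·[4·0.67 + 4·0.08 + 2·0.62 + 4·0.38 + 2·0.66 + 2·0.40] = 13 + 15.76 = 28.76.
Under uncorrelated errors the observed covariances equal the true-score covariances, so only the own-variance terms attenuate.
True-score variance = [2²·0.94 + 2²·0.95 + 2²·0.74 + 0.59] + 15.76 = 11.11 + 15.76 = 26.87.
Reliability = 26.87 / 28.76 = 0.9343.

0.9343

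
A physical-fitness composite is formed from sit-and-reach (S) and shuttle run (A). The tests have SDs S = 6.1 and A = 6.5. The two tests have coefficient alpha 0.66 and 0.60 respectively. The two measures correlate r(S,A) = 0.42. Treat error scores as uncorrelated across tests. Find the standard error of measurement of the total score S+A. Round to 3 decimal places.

Var(total) = 79.46 + 33.306 = 112.766.
True-score variance = 49.9086 + 33.306 = 83.2146, so reliability = 0.7379.
Error variance = 112.766 − 83.2146 = 29.5514; SEM = √29.5514 = 5.436.

5.436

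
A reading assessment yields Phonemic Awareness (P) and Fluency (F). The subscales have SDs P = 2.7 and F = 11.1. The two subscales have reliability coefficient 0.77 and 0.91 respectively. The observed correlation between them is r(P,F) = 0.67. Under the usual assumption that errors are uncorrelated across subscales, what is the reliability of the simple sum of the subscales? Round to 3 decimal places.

Var(P+F) = 2.7² + 11.1² + 2·[2.7·11.1·0.67] = 130.5 + 40.1598 = 170.66.
With uncorrelated errors the cross-covariances are all true-score covariance, so they carry over unchanged; only the diagonal terms shrink to ρᵢσᵢ².
True-score variance = [2.7²·0.77 + 11.1²·0.91] + 40.1598 = 117.734 + 40.1598 = 157.894.
Reliability = 157.894 / 170.66 = 0.925.

0.925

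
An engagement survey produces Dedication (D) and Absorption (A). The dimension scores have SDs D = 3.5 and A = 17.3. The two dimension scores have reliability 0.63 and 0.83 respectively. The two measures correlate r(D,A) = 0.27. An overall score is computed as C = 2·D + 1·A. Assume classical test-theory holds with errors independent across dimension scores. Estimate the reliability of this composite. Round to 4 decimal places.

0.8332

Var(C) = 2²·3.5² + 17.3² + 2·[2·3.5·17.3·0.27] = 348.29 + 65.394 = 413.684.
Under uncorrelated errors the observed covariances equal the true-score covariances, so only the own-variance terms attenuate.
True-score variance = [2²·3.5²·0.63 + 17.3²·0.83] + 65.394 = 279.281 + 65.394 = 344.675.
Reliability = 344.675 / 413.684 = 0.8332.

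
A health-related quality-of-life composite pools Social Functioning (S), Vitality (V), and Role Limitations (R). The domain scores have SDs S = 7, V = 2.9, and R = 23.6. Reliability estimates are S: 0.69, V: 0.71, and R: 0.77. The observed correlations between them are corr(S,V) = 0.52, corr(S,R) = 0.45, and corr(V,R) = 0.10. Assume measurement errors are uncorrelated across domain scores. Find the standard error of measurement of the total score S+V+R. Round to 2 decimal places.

Var(total) = 614.37 + 183.48 = 797.85.
True-score variance = 468.64 + 183.48 = 652.12, so reliability = 0.8173.
Error variance = 797.85 − 652.12 = 145.73; SEM = √145.73 = 12.07.

12.07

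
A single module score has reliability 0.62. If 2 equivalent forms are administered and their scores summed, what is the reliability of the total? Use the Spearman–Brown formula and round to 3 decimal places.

ρ_k = kρ / (1 + (k−1)ρ) = 2·0.62 / (1 + 1·0.62) = 1.240 / 1.620 = 0.765.

0.765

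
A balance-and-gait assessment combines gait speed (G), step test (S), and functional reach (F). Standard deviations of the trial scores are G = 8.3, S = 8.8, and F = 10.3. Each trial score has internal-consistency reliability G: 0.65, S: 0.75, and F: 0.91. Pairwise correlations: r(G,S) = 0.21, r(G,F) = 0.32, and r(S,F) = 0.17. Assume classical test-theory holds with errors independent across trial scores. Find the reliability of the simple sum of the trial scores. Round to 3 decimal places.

0.856

Var(G+S+F) = 8.3² + 8.8² + 10.3² + 2·[8.3·8.8·0.21 + 8.3·10.3·0.32 + 8.8·10.3·0.17] = 252.42 + 116.208 = 368.628.
Because errors are independent across components, Cov(Tᵢ,Tⱼ) = Cov(Xᵢ,Xⱼ); the off-diagonal part of the true-score variance is the same as above.
True-score variance = [8.3²·0.65 + 8.8²·0.75 + 10.3²·0.91] + 116.208 = 199.4 + 116.208 = 315.608.
Reliability = 315.608 / 368.628 = 0.856.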